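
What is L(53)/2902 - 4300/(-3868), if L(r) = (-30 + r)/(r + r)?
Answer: 330705141/297460804 ≈ 1.1118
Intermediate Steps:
L(r) = (-30 + r)/(2*r) (L(r) = (-30 + r)/((2*r)) = (-30 + r)*(1/(2*r)) = (-30 + r)/(2*r))
L(53)/2902 - 4300/(-3868) = ((1/2)*(-30 + 53)/53)/2902 - 4300/(-3868) = ((1/2)*(1/53)*23)*(1/2902) - 4300*(-1/3868) = (23/106)*(1/2902) + 1075/967 = 23/307612 + 1075/967 = 330705141/297460804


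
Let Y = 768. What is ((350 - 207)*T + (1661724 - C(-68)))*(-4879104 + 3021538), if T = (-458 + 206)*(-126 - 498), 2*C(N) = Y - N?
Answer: -44856076527820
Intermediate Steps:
C(N) = 384 - N/2 (C(N) = (768 - N)/2 = 384 - N/2)
T = 157248 (T = -252*(-624) = 157248)
((350 - 207)*T + (1661724 - C(-68)))*(-4879104 + 3021538) = ((350 - 207)*157248 + (1661724 - (384 - ½*(-68))))*(-4879104 + 3021538) = (143*157248 + (1661724 - (384 + 34)))*(-1857566) = (22486464 + (1661724 - 1*418))*(-1857566) = (22486464 + (1661724 - 418))*(-1857566) = (22486464 + 1661306)*(-1857566) = 24147770*(-1857566) = -44856076527820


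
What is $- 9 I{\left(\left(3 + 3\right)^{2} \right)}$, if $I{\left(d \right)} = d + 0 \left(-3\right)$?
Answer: $-324$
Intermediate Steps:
$I{\left(d \right)} = d$ ($I{\left(d \right)} = d + 0 = d$)
$- 9 I{\left(\left(3 + 3\right)^{2} \right)} = - 9 \left(3 + 3\right)^{2} = - 9 \cdot 6^{2} = - 9 \cdot 36 = \left(-1\right) 324 = -324$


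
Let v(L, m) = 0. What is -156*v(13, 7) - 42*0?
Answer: 0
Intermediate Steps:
-156*v(13, 7) - 42*0 = -156*0 - 42*0 = 0 + 0 = 0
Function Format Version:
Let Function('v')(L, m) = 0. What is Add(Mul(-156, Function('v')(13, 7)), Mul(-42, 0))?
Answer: 0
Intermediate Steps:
Add(Mul(-156, Function('v')(13, 7)), Mul(-42, 0)) = Add(Mul(-156, 0), Mul(-42, 0)) = Add(0, 0) = 0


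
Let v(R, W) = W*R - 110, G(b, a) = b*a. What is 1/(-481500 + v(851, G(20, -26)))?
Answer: -1/924130 ≈ -1.0821e-6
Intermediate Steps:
G(b, a) = a*b
v(R, W) = -110 + R*W (v(R, W) = R*W - 110 = -110 + R*W)
1/(-481500 + v(851, G(20, -26))) = 1/(-481500 + (-110 + 851*(-26*20))) = 1/(-481500 + (-110 + 851*(-520))) = 1/(-481500 + (-110 - 442520)) = 1/(-481500 - 442630) = 1/(-924130) = -1/924130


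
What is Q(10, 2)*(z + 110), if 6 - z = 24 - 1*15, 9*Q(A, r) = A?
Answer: 1070/9 ≈ 118.89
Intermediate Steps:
Q(A, r) = A/9
z = -3 (z = 6 - (24 - 1*15) = 6 - (24 - 15) = 6 - 1*9 = 6 - 9 = -3)
Q(10, 2)*(z + 110) = ((⅑)*10)*(-3 + 110) = (10/9)*107 = 1070/9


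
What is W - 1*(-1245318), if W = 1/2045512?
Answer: 2547312912817/2045512 ≈ 1.2453e+6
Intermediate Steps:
W = 1/2045512 ≈ 4.8888e-7
W - 1*(-1245318) = 1/2045512 - 1*(-1245318) = 1/2045512 + 1245318 = 2547312912817/2045512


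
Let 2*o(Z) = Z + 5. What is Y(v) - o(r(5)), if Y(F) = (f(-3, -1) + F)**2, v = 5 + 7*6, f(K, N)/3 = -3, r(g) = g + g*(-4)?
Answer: 1449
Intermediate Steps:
r(g) = -3*g (r(g) = g - 4*g = -3*g)
f(K, N) = -9 (f(K, N) = 3*(-3) = -9)
o(Z) = 5/2 + Z/2 (o(Z) = (Z + 5)/2 = (5 + Z)/2 = 5/2 + Z/2)
v = 47 (v = 5 + 42 = 47)
Y(F) = (-9 + F)**2
Y(v) - o(r(5)) = (-9 + 47)**2 - (5/2 + (-3*5)/2) = 38**2 - (5/2 + (1/2)*(-15)) = 1444 - (5/2 - 15/2) = 1444 - 1*(-5) = 1444 + 5 = 1449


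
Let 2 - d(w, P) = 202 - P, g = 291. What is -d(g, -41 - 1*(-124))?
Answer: 117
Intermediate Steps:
d(w, P) = -200 + P (d(w, P) = 2 - (202 - P) = 2 + (-202 + P) = -200 + P)
-d(g, -41 - 1*(-124)) = -(-200 + (-41 - 1*(-124))) = -(-200 + (-41 + 124)) = -(-200 + 83) = -1*(-117) = 117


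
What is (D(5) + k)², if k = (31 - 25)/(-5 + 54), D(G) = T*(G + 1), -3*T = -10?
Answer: 972196/2401 ≈ 404.91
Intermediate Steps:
T = 10/3 (T = -⅓*(-10) = 10/3 ≈ 3.3333)
D(G) = 10/3 + 10*G/3 (D(G) = 10*(G + 1)/3 = 10*(1 + G)/3 = 10/3 + 10*G/3)
k = 6/49 ≈ 0.12245
(D(5) + k)² = ((10/3 + (10/3)*5) + 6/49)² = ((10/3 + 50/3) + 6/49)² = (20 + 6/49)² = (986/49)² = 972196/2401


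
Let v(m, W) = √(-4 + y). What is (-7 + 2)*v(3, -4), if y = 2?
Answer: -5*I*√2 ≈ -7.0711*I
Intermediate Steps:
v(m, W) = I*√2 (v(m, W) = √(-4 + 2) = √(-2) = I*√2)
(-7 + 2)*v(3, -4) = (-7 + 2)*(I*√2) = -5*I*√2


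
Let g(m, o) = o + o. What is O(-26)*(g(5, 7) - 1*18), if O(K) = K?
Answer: 104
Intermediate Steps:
g(m, o) = 2*o
O(-26)*(g(5, 7) - 1*18) = -26*(2*7 - 1*18) = -26*(14 - 18) = -26*(-4) = 104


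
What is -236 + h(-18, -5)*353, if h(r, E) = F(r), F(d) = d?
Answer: -6590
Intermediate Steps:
h(r, E) = r
-236 + h(-18, -5)*353 = -236 - 18*353 = -236 - 6354 = -6590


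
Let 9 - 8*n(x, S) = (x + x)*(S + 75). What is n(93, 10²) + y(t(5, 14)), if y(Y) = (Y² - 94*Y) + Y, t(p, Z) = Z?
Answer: -41389/8 ≈ -5173.6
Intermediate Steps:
n(x, S) = 9/8 - x*(75 + S)/4 (n(x, S) = 9/8 - (x + x)*(S + 75)/8 = 9/8 - 2*x*(75 + S)/8 = 9/8 - x*(75 + S)/4)
y(Y) = Y² - 93*Y
n(93, 10²) + y(t(5, 14)) = (9/8 - 75/4*93 - ¼*10²*93) + 14*(-93 + 14) = (9/8 - 6975/4 - ¼*100*93) + 14*(-79) = (9/8 - 6975/4 - 2325) - 1106 = -32541/8 - 1106 = -41389/8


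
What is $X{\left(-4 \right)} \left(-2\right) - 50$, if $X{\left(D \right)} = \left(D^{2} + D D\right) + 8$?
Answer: $-130$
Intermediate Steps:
$X{\left(D \right)} = 8 + 2 D^{2}$ ($X{\left(D \right)} = \left(D^{2} + D^{2}\right) + 8 = 2 D^{2} + 8 = 8 + 2 D^{2}$)
$X{\left(-4 \right)} \left(-2\right) - 50 = \left(8 + 2 \left(-4\right)^{2}\right) \left(-2\right) - 50 = \left(8 + 2 \cdot 16\right) \left(-2\right) - 50 = \left(8 + 32\right) \left(-2\right) - 50 = 40 \left(-2\right) - 50 = -80 - 50 = -130$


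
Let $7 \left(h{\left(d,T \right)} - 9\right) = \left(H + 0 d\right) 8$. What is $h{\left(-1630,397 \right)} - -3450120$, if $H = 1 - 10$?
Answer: $\frac{24150831}{7} \approx 3.4501 \cdot 10^{6}$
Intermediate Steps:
$H = -9$
$h{\left(d,T \right)} = - \frac{9}{7}$ ($h{\left(d,T \right)} = 9 + \frac{\left(-9 + 0 d\right) 8}{7} = 9 + \frac{\left(-9 + 0\right) 8}{7} = 9 + \frac{\left(-9\right) 8}{7} = 9 + \frac{1}{7} \left(-72\right) = 9 - \frac{72}{7} = - \frac{9}{7}$)
$h{\left(-1630,397 \right)} - -3450120 = - \frac{9}{7} - -3450120 = - \frac{9}{7} + 3450120 = \frac{24150831}{7}$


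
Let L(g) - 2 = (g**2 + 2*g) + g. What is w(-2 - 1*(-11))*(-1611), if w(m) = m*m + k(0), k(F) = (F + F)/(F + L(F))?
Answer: -130491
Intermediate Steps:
L(g) = 2 + g**2 + 3*g (L(g) = 2 + ((g**2 + 2*g) + g) = 2 + (g**2 + 3*g) = 2 + g**2 + 3*g)
k(F) = 2*F/(2 + F**2 + 4*F) (k(F) = (F + F)/(F + (2 + F**2 + 3*F)) = (2*F)/(2 + F**2 + 4*F) = 2*F/(2 + F**2 + 4*F))
w(m) = m**2 (w(m) = m*m + 2*0/(2 + 0**2 + 4*0) = m**2 + 2*0/(2 + 0 + 0) = m**2 + 2*0/2 = m**2 + 2*0*(1/2) = m**2 + 0 = m**2)
w(-2 - 1*(-11))*(-1611) = (-2 - 1*(-11))**2*(-1611) = (-2 + 11)**2*(-1611) = 9**2*(-1611) = 81*(-1611) = -130491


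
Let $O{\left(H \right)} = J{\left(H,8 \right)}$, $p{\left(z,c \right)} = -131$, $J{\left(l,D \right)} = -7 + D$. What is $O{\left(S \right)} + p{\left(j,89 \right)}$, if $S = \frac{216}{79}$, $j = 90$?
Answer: $-130$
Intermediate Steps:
$S = \frac{216}{79}$ ($S = 216 \cdot \frac{1}{79} = \frac{216}{79} \approx 2.7342$)
$O{\left(H \right)} = 1$ ($O{\left(H \right)} = -7 + 8 = 1$)
$O{\left(S \right)} + p{\left(j,89 \right)} = 1 - 131 = -130$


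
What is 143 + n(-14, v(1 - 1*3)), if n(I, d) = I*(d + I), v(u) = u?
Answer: 367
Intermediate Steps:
n(I, d) = I*(I + d)
143 + n(-14, v(1 - 1*3)) = 143 - 14*(-14 + (1 - 1*3)) = 143 - 14*(-14 + (1 - 3)) = 143 - 14*(-14 - 2) = 143 - 14*(-16) = 143 + 224 = 367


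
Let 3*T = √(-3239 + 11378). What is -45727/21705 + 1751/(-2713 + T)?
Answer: -486142691/176635290 - 1751*√8139/22078394 ≈ -2.7594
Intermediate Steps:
T = √8139/3 (T = √(-3239 + 11378)/3 = √8139/3 ≈ 30.072)
-45727/21705 + 1751/(-2713 + T) = -45727/21705 + 1751/(-2713 + √8139/3)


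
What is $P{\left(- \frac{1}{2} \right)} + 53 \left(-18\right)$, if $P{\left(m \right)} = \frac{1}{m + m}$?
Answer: $-955$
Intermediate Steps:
$P{\left(m \right)} = \frac{1}{2 m}$
$P{\left(- \frac{1}{2} \right)} + 53 \left(-18\right) = \frac{1}{2 \left(- \frac{1}{2}\right)} + 53 \left(-18\right) = \frac{1}{2 \left(\left(-1\right) \frac{1}{2}\right)} - 954 = \frac{1}{2 \left(- \frac{1}{2}\right)} - 954 = \frac{1}{2} \left(-2\right) - 954 = -1 - 954 = -955$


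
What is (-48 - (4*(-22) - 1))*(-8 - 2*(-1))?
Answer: -246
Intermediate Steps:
(-48 - (4*(-22) - 1))*(-8 - 2*(-1)) = (-48 - (-88 - 1))*(-8 + 2) = (-48 - 1*(-89))*(-6) = (-48 + 89)*(-6) = 41*(-6) = -246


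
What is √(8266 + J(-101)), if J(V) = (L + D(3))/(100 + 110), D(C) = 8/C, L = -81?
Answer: √14580566/42 ≈ 90.916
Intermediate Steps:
J(V) = -47/126 (J(V) = (-81 + 8/3)/(100 + 110) = (-81 + 8*(⅓))/210 = (-81 + 8/3)*(1/210) = -235/3*1/210 = -47/126)
√(8266 + J(-101)) = √(8266 - 47/126) = √(1041469/126) = √14580566/42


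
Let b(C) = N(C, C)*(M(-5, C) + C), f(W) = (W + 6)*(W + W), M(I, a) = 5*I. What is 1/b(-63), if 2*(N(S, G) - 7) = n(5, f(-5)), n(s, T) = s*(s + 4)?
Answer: -1/2596 ≈ -0.00038521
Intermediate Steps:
f(W) = 2*W*(6 + W) (f(W) = (6 + W)*(2*W) = 2*W*(6 + W))
n(s, T) = s*(4 + s)
N(S, G) = 59/2 (N(S, G) = 7 + (5*(4 + 5))/2 = 7 + (5*9)/2 = 7 + (1/2)*45 = 7 + 45/2 = 59/2)
b(C) = -1475/2 + 59*C/2 (b(C) = 59*(5*(-5) + C)/2 = 59*(-25 + C)/2 = -1475/2 + 59*C/2)
1/b(-63) = 1/(-1475/2 + (59/2)*(-63)) = 1/(-1475/2 - 3717/2) = 1/(-2596) = -1/2596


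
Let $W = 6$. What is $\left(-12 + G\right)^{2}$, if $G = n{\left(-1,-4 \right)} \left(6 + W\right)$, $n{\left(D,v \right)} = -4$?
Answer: $3600$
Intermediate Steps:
$G = -48$ ($G = - 4 \left(6 + 6\right) = \left(-4\right) 12 = -48$)
$\left(-12 + G\right)^{2} = \left(-12 - 48\right)^{2} = \left(-60\right)^{2} = 3600$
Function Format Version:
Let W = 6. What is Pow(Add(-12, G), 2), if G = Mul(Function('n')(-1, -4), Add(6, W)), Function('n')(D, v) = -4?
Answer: 3600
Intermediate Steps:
G = -48 (G = Mul(-4, Add(6, 6)) = Mul(-4, 12) = -48)
Pow(Add(-12, G), 2) = Pow(Add(-12, -48), 2) = Pow(-60, 2) = 3600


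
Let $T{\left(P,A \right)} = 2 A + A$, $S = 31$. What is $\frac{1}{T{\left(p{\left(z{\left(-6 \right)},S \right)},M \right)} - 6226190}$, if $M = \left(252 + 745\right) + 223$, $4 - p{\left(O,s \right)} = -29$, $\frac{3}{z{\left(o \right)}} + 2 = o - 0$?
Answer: $- \frac{1}{6222530} \approx -1.6071 \cdot 10^{-7}$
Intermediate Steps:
$z{\left(o \right)} = \frac{3}{-2 + o}$ ($z{\left(o \right)} = \frac{3}{-2 + \left(o - 0\right)} = \frac{3}{-2 + \left(o + 0\right)} = \frac{3}{-2 + o}$)
$p{\left(O,s \right)} = 33$ ($p{\left(O,s \right)} = 4 - -29 = 4 + 29 = 33$)
$M = 1220$ ($M = 997 + 223 = 1220$)
$T{\left(P,A \right)} = 3 A$
$\frac{1}{T{\left(p{\left(z{\left(-6 \right)},S \right)},M \right)} - 6226190} = \frac{1}{3 \cdot 1220 - 6226190} = \frac{1}{3660 - 6226190} = \frac{1}{-6222530} = - \frac{1}{6222530}$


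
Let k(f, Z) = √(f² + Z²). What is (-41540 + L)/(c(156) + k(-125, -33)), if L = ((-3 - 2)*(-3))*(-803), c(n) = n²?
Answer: -652022280/296112091 + 53585*√16714/592224182 ≈ -2.1902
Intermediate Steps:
k(f, Z) = √(Z² + f²)
L = -12045 (L = -5*(-3)*(-803) = 15*(-803) = -12045)
(-41540 + L)/(c(156) + k(-125, -33)) = (-41540 - 12045)/(156² + √((-33)² + (-125)²)) = -53585/(24336 + √(1089 + 15625)) = -53585/(24336 + √16714)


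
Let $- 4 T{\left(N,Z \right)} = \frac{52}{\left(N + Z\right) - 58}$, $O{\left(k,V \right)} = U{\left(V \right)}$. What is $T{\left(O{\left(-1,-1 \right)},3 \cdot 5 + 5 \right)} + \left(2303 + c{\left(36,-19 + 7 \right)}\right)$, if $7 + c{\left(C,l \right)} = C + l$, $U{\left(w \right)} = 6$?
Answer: $\frac{74253}{32} \approx 2320.4$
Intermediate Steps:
$O{\left(k,V \right)} = 6$
$T{\left(N,Z \right)} = - \frac{13}{-58 + N + Z}$ ($T{\left(N,Z \right)} = - \frac{52 \frac{1}{\left(N + Z\right) - 58}}{4} = - \frac{52 \frac{1}{-58 + N + Z}}{4} = - \frac{13}{-58 + N + Z}$)
$c{\left(C,l \right)} = -7 + C + l$ ($c{\left(C,l \right)} = -7 + \left(C + l\right) = -7 + C + l$)
$T{\left(O{\left(-1,-1 \right)},3 \cdot 5 + 5 \right)} + \left(2303 + c{\left(36,-19 + 7 \right)}\right) = - \frac{13}{-58 + 6 + \left(3 \cdot 5 + 5\right)} + \left(2303 + \left(-7 + 36 + \left(-19 + 7\right)\right)\right) = - \frac{13}{-58 + 6 + \left(15 + 5\right)} + \left(2303 - -17\right) = - \frac{13}{-58 + 6 + 20} + \left(2303 + 17\right) = - \frac{13}{-32} + 2320 = \left(-13\right) \left(- \frac{1}{32}\right) + 2320 = \frac{13}{32} + 2320 = \frac{74253}{32}$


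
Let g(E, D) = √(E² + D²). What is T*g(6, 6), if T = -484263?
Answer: -2905578*√2 ≈ -4.1091e+6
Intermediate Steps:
g(E, D) = √(D² + E²)
T*g(6, 6) = -484263*√(6² + 6²) = -484263*√(36 + 36) = -2905578*√2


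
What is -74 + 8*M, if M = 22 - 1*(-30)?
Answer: 342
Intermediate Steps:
M = 52 (M = 22 + 30 = 52)
-74 + 8*M = -74 + 8*52 = -74 + 416 = 342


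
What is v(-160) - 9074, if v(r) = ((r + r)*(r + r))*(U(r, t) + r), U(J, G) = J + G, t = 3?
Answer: -32469874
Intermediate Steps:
U(J, G) = G + J
v(r) = 4*r²*(3 + 2*r) (v(r) = ((r + r)*(r + r))*((3 + r) + r) = ((2*r)*(2*r))*(3 + 2*r) = (4*r²)*(3 + 2*r) = 4*r²*(3 + 2*r))
v(-160) - 9074 = (-160)²*(12 + 8*(-160)) - 9074 = 25600*(12 - 1280) - 9074 = 25600*(-1268) - 9074 = -32460800 - 9074 = -32469874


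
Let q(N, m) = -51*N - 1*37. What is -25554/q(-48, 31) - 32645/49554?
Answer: -1345010011/119474694 ≈ -11.258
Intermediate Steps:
q(N, m) = -37 - 51*N (q(N, m) = -51*N - 37 = -37 - 51*N)
-25554/q(-48, 31) - 32645/49554 = -25554/(-37 - 51*(-48)) - 32645/49554 = -25554/(-37 + 2448) - 32645*1/49554 = -25554/2411 - 32645/49554 = -1345010011/119474694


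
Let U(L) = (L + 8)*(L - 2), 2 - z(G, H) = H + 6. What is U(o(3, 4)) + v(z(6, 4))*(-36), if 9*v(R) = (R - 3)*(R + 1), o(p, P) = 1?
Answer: -317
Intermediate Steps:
z(G, H) = -4 - H (z(G, H) = 2 - (H + 6) = 2 - (6 + H) = 2 + (-6 - H) = -4 - H)
v(R) = (1 + R)*(-3 + R)/9 (v(R) = ((R - 3)*(R + 1))/9 = ((-3 + R)*(1 + R))/9 = ((1 + R)*(-3 + R))/9 = (1 + R)*(-3 + R)/9)
U(L) = (-2 + L)*(8 + L) (U(L) = (8 + L)*(-2 + L) = (-2 + L)*(8 + L))
U(o(3, 4)) + v(z(6, 4))*(-36) = (-16 + 1² + 6*1) + (-⅓ - 2*(-4 - 1*4)/9 + (-4 - 1*4)²/9)*(-36) = (-16 + 1 + 6) + (-⅓ - 2*(-4 - 4)/9 + (-4 - 4)²/9)*(-36) = -9 + (-⅓ - 2/9*(-8) + (⅑)*(-8)²)*(-36) = -9 + (-⅓ + 16/9 + (⅑)*64)*(-36) = -9 + (-⅓ + 16/9 + 64/9)*(-36) = -9 + (77/9)*(-36) = -9 - 308 = -317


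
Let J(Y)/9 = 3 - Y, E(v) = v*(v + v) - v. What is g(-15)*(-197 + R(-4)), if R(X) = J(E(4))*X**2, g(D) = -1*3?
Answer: 11391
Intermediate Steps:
E(v) = -v + 2*v**2 (E(v) = v*(2*v) - v = 2*v**2 - v = -v + 2*v**2)
g(D) = -3
J(Y) = 27 - 9*Y (J(Y) = 9*(3 - Y) = 27 - 9*Y)
R(X) = -225*X**2 (R(X) = (27 - 36*(-1 + 2*4))*X**2 = (27 - 36*(-1 + 8))*X**2 = (27 - 36*7)*X**2 = (27 - 9*28)*X**2 = (27 - 252)*X**2 = -225*X**2)
g(-15)*(-197 + R(-4)) = -3*(-197 - 225*(-4)**2) = -3*(-197 - 225*16) = -3*(-197 - 3600) = -3*(-3797) = 11391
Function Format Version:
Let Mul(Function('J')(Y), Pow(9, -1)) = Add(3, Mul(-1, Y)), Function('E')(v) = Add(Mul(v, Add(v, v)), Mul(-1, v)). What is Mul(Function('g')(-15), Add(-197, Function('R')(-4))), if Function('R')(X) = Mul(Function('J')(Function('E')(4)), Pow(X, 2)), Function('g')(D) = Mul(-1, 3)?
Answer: 11391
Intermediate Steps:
Function('E')(v) = Add(Mul(-1, v), Mul(2, Pow(v, 2))) (Function('E')(v) = Add(Mul(v, Mul(2, v)), Mul(-1, v)) = Add(Mul(2, Pow(v, 2)), Mul(-1, v)) = Add(Mul(-1, v), Mul(2, Pow(v, 2))))
Function('g')(D) = -3
Function('J')(Y) = Add(27, Mul(-9, Y)) (Function('J')(Y) = Mul(9, Add(3, Mul(-1, Y))) = Add(27, Mul(-9, Y)))
Function('R')(X) = Mul(-225, Pow(X, 2)) (Function('R')(X) = Mul(Add(27, Mul(-9, Mul(4, Add(-1, Mul(2, 4))))), Pow(X, 2)) = Mul(Add(27, Mul(-9, Mul(4, Add(-1, 8)))), Pow(X, 2)) = Mul(Add(27, Mul(-9, Mul(4, 7))), Pow(X, 2)) = Mul(Add(27, Mul(-9, 28)), Pow(X, 2)) = Mul(Add(27, -252), Pow(X, 2)) = Mul(-225, Pow(X, 2)))
Mul(Function('g')(-15), Add(-197, Function('R')(-4))) = Mul(-3, Add(-197, Mul(-225, Pow(-4, 2)))) = Mul(-3, Add(-197, Mul(-225, 16))) = Mul(-3, Add(-197, -3600)) = Mul(-3, -3797) = 11391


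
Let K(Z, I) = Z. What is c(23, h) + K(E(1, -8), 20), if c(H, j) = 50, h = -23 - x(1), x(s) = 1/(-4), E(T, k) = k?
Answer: 42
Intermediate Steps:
x(s) = -¼
h = -91/4 (h = -23 - 1*(-¼) = -23 + ¼ = -91/4 ≈ -22.750)
c(23, h) + K(E(1, -8), 20) = 50 - 8 = 42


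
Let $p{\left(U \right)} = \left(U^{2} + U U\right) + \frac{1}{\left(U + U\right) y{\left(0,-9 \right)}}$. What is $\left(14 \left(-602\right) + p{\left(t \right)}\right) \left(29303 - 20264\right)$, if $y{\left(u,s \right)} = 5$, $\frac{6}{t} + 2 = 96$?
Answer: $- \frac{1682517040561}{22090} \approx -7.6166 \cdot 10^{7}$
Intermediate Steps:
$t = \frac{3}{47}$ ($t = \frac{6}{-2 + 96} = \frac{6}{94} = 6 \cdot \frac{1}{94} = \frac{3}{47} \approx 0.06383$)
$p{\left(U \right)} = 2 U^{2} + \frac{1}{10 U}$ ($p{\left(U \right)} = \left(U^{2} + U U\right) + \frac{1}{\left(U + U\right) 5} = \left(U^{2} + U^{2}\right) + \frac{1}{2 U} \frac{1}{5} = 2 U^{2} + \frac{1}{2 U} \frac{1}{5} = 2 U^{2} + \frac{1}{10 U}$)
$\left(14 \left(-602\right) + p{\left(t \right)}\right) \left(29303 - 20264\right) = \left(14 \left(-602\right) + \frac{1 + 20 \left(\frac{3}{47}\right)^{3}}{10 \cdot \frac{3}{47}}\right) \left(29303 - 20264\right) = \left(-8428 + \frac{1}{10} \cdot \frac{47}{3} \left(1 + 20 \cdot \frac{27}{103823}\right)\right) 9039 = \left(-8428 + \frac{1}{10} \cdot \frac{47}{3} \left(1 + \frac{540}{103823}\right)\right) 9039 = \left(-8428 + \frac{1}{10} \cdot \frac{47}{3} \cdot \frac{104363}{103823}\right) 9039 = \left(-8428 + \frac{104363}{66270}\right) 9039 = \left(- \frac{558419197}{66270}\right) 9039 = - \frac{1682517040561}{22090}$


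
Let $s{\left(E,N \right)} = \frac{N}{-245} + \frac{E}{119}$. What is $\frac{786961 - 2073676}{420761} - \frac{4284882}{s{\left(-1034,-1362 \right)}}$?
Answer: $\frac{3754554260499795}{2742520198} \approx 1.369 \cdot 10^{6}$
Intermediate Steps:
$s{\left(E,N \right)} = - \frac{N}{245} + \frac{E}{119}$ ($s{\left(E,N \right)} = N \left(- \frac{1}{245}\right) + E \frac{1}{119} = - \frac{N}{245} + \frac{E}{119}$)
$\frac{786961 - 2073676}{420761} - \frac{4284882}{s{\left(-1034,-1362 \right)}} = \frac{786961 - 2073676}{420761} - \frac{4284882}{\left(- \frac{1}{245}\right) \left(-1362\right) + \frac{1}{119} \left(-1034\right)} = \left(-1286715\right) \frac{1}{420761} - \frac{4284882}{\frac{1362}{245} - \frac{1034}{119}} = - \frac{1286715}{420761} - \frac{4284882}{- \frac{13036}{4165}} = - \frac{1286715}{420761} - - \frac{8923266765}{6518} = - \frac{1286715}{420761} + \frac{8923266765}{6518} = \frac{3754554260499795}{2742520198}$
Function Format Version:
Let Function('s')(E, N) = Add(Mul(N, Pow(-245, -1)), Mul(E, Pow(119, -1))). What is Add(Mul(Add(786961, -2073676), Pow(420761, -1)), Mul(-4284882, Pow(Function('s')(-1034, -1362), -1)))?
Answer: Rational(3754554260499795, 2742520198) ≈ 1.3690e+6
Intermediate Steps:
Function('s')(E, N) = Add(Mul(Rational(-1, 245), N), Mul(Rational(1, 119), E)) (Function('s')(E, N) = Add(Mul(N, Rational(-1, 245)), Mul(E, Rational(1, 119))) = Add(Mul(Rational(-1, 245), N), Mul(Rational(1, 119), E)))
Add(Mul(Add(786961, -2073676), Pow(420761, -1)), Mul(-4284882, Pow(Function('s')(-1034, -1362), -1))) = Add(Mul(Add(786961, -2073676), Pow(420761, -1)), Mul(-4284882, Pow(Add(Mul(Rational(-1, 245), -1362), Mul(Rational(1, 119), -1034)), -1))) = Add(Mul(-1286715, Rational(1, 420761)), Mul(-4284882, Pow(Add(Rational(1362, 245), Rational(-1034, 119)), -1))) = Add(Rational(-1286715, 420761), Mul(-4284882, Pow(Rational(-13036, 4165), -1))) = Add(Rational(-1286715, 420761), Mul(-4284882, Rational(-4165, 13036))) = Add(Rational(-1286715, 420761), Rational(8923266765, 6518)) = Rational(3754554260499795, 2742520198)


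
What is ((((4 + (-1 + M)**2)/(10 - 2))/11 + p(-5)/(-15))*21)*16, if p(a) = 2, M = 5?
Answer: 1736/55 ≈ 31.564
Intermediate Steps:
((((4 + (-1 + M)**2)/(10 - 2))/11 + p(-5)/(-15))*21)*16 = ((((4 + (-1 + 5)**2)/(10 - 2))/11 + 2/(-15))*21)*16 = ((((4 + 4**2)/8)*(1/11) + 2*(-1/15))*21)*16 = ((((4 + 16)*(1/8))*(1/11) - 2/15)*21)*16 = (((20*(1/8))*(1/11) - 2/15)*21)*16 = (((5/2)*(1/11) - 2/15)*21)*16 = ((5/22 - 2/15)*21)*16 = ((31/330)*21)*16 = (217/110)*16 = 1736/55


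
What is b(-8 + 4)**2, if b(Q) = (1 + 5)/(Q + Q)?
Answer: 9/16 ≈ 0.56250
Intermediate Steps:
b(Q) = 3/Q (b(Q) = 6/((2*Q)) = 6*(1/(2*Q)) = 3/Q)
b(-8 + 4)**2 = (3/(-8 + 4))**2 = (3/(-4))**2 = (3*(-1/4))**2 = (-3/4)**2 = 9/16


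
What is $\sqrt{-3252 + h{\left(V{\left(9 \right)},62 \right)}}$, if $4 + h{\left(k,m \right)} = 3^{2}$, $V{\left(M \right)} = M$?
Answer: $i \sqrt{3247} \approx 56.982 i$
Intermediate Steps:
$h{\left(k,m \right)} = 5$ ($h{\left(k,m \right)} = -4 + 3^{2} = -4 + 9 = 5$)
$\sqrt{-3252 + h{\left(V{\left(9 \right)},62 \right)}} = \sqrt{-3252 + 5} = \sqrt{-3247} = i \sqrt{3247}$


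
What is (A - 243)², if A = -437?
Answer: 462400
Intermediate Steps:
(A - 243)² = (-437 - 243)² = (-680)² = 462400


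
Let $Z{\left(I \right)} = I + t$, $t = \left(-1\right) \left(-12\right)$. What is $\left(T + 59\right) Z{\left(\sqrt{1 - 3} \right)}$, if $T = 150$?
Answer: $2508 + 209 i \sqrt{2} \approx 2508.0 + 295.57 i$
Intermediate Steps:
$t = 12$
$Z{\left(I \right)} = 12 + I$ ($Z{\left(I \right)} = I + 12 = 12 + I$)
$\left(T + 59\right) Z{\left(\sqrt{1 - 3} \right)} = \left(150 + 59\right) \left(12 + \sqrt{1 - 3}\right) = 209 \left(12 + \sqrt{-2}\right) = 209 \left(12 + i \sqrt{2}\right) = 2508 + 209 i \sqrt{2}$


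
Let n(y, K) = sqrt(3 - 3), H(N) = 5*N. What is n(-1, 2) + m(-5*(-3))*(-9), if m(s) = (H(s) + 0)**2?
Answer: -50625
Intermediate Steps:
n(y, K) = 0 (n(y, K) = sqrt(0) = 0)
m(s) = 25*s**2 (m(s) = (5*s + 0)**2 = (5*s)**2 = 25*s**2)
n(-1, 2) + m(-5*(-3))*(-9) = 0 + (25*(-5*(-3))**2)*(-9) = 0 + (25*15**2)*(-9) = 0 + (25*225)*(-9) = 0 + 5625*(-9) = 0 - 50625 = -50625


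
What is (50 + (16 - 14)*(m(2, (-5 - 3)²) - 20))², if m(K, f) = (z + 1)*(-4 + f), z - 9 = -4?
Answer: 532900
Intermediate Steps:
z = 5 (z = 9 - 4 = 5)
m(K, f) = -24 + 6*f (m(K, f) = (5 + 1)*(-4 + f) = 6*(-4 + f) = -24 + 6*f)
(50 + (16 - 14)*(m(2, (-5 - 3)²) - 20))² = (50 + (16 - 14)*((-24 + 6*(-5 - 3)²) - 20))² = (50 + 2*((-24 + 6*(-8)²) - 20))² = (50 + 2*((-24 + 6*64) - 20))² = (50 + 2*((-24 + 384) - 20))² = (50 + 2*(360 - 20))² = (50 + 2*340)² = (50 + 680)² = 730² = 532900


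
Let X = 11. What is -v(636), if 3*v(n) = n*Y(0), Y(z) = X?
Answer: -2332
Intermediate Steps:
Y(z) = 11
v(n) = 11*n/3 (v(n) = (n*11)/3 = (11*n)/3 = 11*n/3)
-v(636) = -11*636/3 = -1*2332 = -2332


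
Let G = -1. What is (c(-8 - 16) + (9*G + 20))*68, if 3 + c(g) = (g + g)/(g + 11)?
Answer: 10336/13 ≈ 795.08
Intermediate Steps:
c(g) = -3 + 2*g/(11 + g) (c(g) = -3 + (g + g)/(g + 11) = -3 + (2*g)/(11 + g) = -3 + 2*g/(11 + g))
(c(-8 - 16) + (9*G + 20))*68 = ((-33 - (-8 - 16))/(11 + (-8 - 16)) + (9*(-1) + 20))*68 = ((-33 - 1*(-24))/(11 - 24) + (-9 + 20))*68 = ((-33 + 24)/(-13) + 11)*68 = (-1/13*(-9) + 11)*68 = (9/13 + 11)*68 = (152/13)*68 = 10336/13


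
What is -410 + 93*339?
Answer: 31117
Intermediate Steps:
-410 + 93*339 = -410 + 31527 = 31117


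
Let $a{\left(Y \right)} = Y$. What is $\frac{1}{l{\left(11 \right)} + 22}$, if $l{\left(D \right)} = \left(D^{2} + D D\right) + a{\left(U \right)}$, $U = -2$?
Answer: $\frac{1}{262} \approx 0.0038168$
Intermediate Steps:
$l{\left(D \right)} = -2 + 2 D^{2}$ ($l{\left(D \right)} = \left(D^{2} + D D\right) - 2 = \left(D^{2} + D^{2}\right) - 2 = 2 D^{2} - 2 = -2 + 2 D^{2}$)
$\frac{1}{l{\left(11 \right)} + 22} = \frac{1}{\left(-2 + 2 \cdot 11^{2}\right) + 22} = \frac{1}{\left(-2 + 2 \cdot 121\right) + 22} = \frac{1}{\left(-2 + 242\right) + 22} = \frac{1}{240 + 22} = \frac{1}{262}$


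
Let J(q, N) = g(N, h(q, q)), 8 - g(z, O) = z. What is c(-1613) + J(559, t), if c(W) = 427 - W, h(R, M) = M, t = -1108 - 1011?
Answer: 4167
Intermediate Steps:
t = -2119
g(z, O) = 8 - z
J(q, N) = 8 - N
c(-1613) + J(559, t) = (427 - 1*(-1613)) + (8 - 1*(-2119)) = (427 + 1613) + (8 + 2119) = 2040 + 2127 = 4167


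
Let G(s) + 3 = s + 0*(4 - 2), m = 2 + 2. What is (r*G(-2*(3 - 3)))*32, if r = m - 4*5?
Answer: 1536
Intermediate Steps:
m = 4
r = -16 (r = 4 - 4*5 = 4 - 20 = -16)
G(s) = -3 + s (G(s) = -3 + (s + 0*(4 - 2)) = -3 + (s + 0*2) = -3 + (s + 0) = -3 + s)
(r*G(-2*(3 - 3)))*32 = -16*(-3 - 2*(3 - 3))*32 = -16*(-3 - 2*0)*32 = -16*(-3 + 0)*32 = -16*(-3)*32 = 48*32 = 1536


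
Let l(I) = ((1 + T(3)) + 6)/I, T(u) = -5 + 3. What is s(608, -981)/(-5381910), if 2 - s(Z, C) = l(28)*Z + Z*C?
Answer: -417439/3767337 ≈ -0.11080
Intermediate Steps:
T(u) = -2
l(I) = 5/I (l(I) = ((1 - 2) + 6)/I = (-1 + 6)/I = 5/I)
s(Z, C) = 2 - 5*Z/28 - C*Z (s(Z, C) = 2 - ((5/28)*Z + Z*C) = 2 - ((5*(1/28))*Z + C*Z) = 2 - (5*Z/28 + C*Z) = 2 + (-5*Z/28 - C*Z) = 2 - 5*Z/28 - C*Z)
s(608, -981)/(-5381910) = (2 - 5/28*608 - 1*(-981)*608)/(-5381910) = (2 - 760/7 + 596448)*(-1/5381910) = (4174390/7)*(-1/5381910) = -417439/3767337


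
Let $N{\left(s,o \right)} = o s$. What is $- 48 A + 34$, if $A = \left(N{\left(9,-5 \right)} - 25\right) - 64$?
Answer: $6466$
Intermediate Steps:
$A = -134$ ($A = \left(\left(-5\right) 9 - 25\right) - 64 = \left(-45 - 25\right) - 64 = -70 - 64 = -134$)
$- 48 A + 34 = \left(-48\right) \left(-134\right) + 34 = 6432 + 34 = 6466$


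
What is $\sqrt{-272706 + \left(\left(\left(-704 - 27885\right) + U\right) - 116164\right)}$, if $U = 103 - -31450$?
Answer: $i \sqrt{385906} \approx 621.21 i$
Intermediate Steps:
$U = 31553$ ($U = 103 + 31450 = 31553$)
$\sqrt{-272706 + \left(\left(\left(-704 - 27885\right) + U\right) - 116164\right)} = \sqrt{-272706 + \left(\left(\left(-704 - 27885\right) + 31553\right) - 116164\right)} = \sqrt{-272706 + \left(\left(-28589 + 31553\right) - 116164\right)} = \sqrt{-272706 + \left(2964 - 116164\right)} = \sqrt{-272706 - 113200} = \sqrt{-385906} = i \sqrt{385906}$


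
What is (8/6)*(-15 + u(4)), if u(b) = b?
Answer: -44/3 ≈ -14.667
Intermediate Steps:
(8/6)*(-15 + u(4)) = (8/6)*(-15 + 4) = (8*(⅙))*(-11) = (4/3)*(-11) = -44/3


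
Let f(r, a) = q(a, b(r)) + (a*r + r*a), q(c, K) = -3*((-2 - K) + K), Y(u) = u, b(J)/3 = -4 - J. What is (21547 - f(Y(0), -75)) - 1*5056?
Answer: 16485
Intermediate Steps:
b(J) = -12 - 3*J (b(J) = 3*(-4 - J) = -12 - 3*J)
q(c, K) = 6 (q(c, K) = -3*(-2) = 6)
f(r, a) = 6 + 2*a*r (f(r, a) = 6 + (a*r + r*a) = 6 + (a*r + a*r) = 6 + 2*a*r)
(21547 - f(Y(0), -75)) - 1*5056 = (21547 - (6 + 2*(-75)*0)) - 1*5056 = (21547 - (6 + 0)) - 5056 = (21547 - 1*6) - 5056 = (21547 - 6) - 5056 = 21541 - 5056 = 16485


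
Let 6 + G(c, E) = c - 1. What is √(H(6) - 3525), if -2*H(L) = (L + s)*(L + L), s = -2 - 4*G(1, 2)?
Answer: I*√3693 ≈ 60.77*I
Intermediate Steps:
G(c, E) = -7 + c (G(c, E) = -6 + (c - 1) = -6 + (-1 + c) = -7 + c)
s = 22 (s = -2 - 4*(-7 + 1) = -2 - 4*(-6) = -2 + 24 = 22)
H(L) = -L*(22 + L) (H(L) = -(L + 22)*(L + L)/2 = -(22 + L)*2*L/2 = -L*(22 + L))
√(H(6) - 3525) = √(6*(-22 - 1*6) - 3525) = √(6*(-22 - 6) - 3525) = √(6*(-28) - 3525) = √(-168 - 3525) = √(-3693) = I*√3693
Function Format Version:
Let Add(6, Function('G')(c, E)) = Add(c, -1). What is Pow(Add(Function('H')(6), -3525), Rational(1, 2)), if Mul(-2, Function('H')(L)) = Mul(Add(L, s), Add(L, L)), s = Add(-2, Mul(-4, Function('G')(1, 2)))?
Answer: Mul(I, Pow(3693, Rational(1, 2))) ≈ Mul(60.770, I)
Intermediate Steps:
Function('G')(c, E) = Add(-7, c) (Function('G')(c, E) = Add(-6, Add(c, -1)) = Add(-6, Add(-1, c)) = Add(-7, c))
s = 22 (s = Add(-2, Mul(-4, Add(-7, 1))) = Add(-2, Mul(-4, -6)) = Add(-2, 24) = 22)
Function('H')(L) = Mul(-1, L, Add(22, L)) (Function('H')(L) = Mul(Rational(-1, 2), Mul(Add(L, 22), Add(L, L))) = Mul(Rational(-1, 2), Mul(Add(22, L), Mul(2, L))) = Mul(Rational(-1, 2), Mul(2, L, Add(22, L))) = Mul(-1, L, Add(22, L)))
Pow(Add(Function('H')(6), -3525), Rational(1, 2)) = Pow(Add(Mul(6, Add(-22, Mul(-1, 6))), -3525), Rational(1, 2)) = Pow(Add(Mul(6, Add(-22, -6)), -3525), Rational(1, 2)) = Pow(Add(Mul(6, -28), -3525), Rational(1, 2)) = Pow(Add(-168, -3525), Rational(1, 2)) = Pow(-3693, Rational(1, 2)) = Mul(I, Pow(3693, Rational(1, 2)))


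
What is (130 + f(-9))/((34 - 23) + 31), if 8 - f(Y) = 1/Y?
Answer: 1243/378 ≈ 3.2884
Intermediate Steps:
f(Y) = 8 - 1/Y
(130 + f(-9))/((34 - 23) + 31) = (130 + (8 - 1/(-9)))/((34 - 23) + 31) = (130 + (8 - 1*(-1/9)))/(11 + 31) = (130 + (8 + 1/9))/42 = (130 + 73/9)*(1/42) = (1243/9)*(1/42) = 1243/378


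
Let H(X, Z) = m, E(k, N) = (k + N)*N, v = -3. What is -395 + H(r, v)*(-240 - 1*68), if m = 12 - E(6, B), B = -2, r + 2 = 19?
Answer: -6555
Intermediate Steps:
r = 17 (r = -2 + 19 = 17)
E(k, N) = N*(N + k) (E(k, N) = (N + k)*N = N*(N + k))
m = 20 (m = 12 - (-2)*(-2 + 6) = 12 - (-2)*4 = 12 - 1*(-8) = 12 + 8 = 20)
H(X, Z) = 20
-395 + H(r, v)*(-240 - 1*68) = -395 + 20*(-240 - 1*68) = -395 + 20*(-240 - 68) = -395 + 20*(-308) = -395 - 6160 = -6555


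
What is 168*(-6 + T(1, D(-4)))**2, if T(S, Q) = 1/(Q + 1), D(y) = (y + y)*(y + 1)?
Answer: 3729768/625 ≈ 5967.6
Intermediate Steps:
D(y) = 2*y*(1 + y) (D(y) = (2*y)*(1 + y) = 2*y*(1 + y))
T(S, Q) = 1/(1 + Q)
168*(-6 + T(1, D(-4)))**2 = 168*(-6 + 1/(1 + 2*(-4)*(1 - 4)))**2 = 168*(-6 + 1/(1 + 2*(-4)*(-3)))**2 = 168*(-6 + 1/(1 + 24))**2 = 168*(-6 + 1/25)**2 = 168*(-149/25)**2 = 168*(22201/625) = 3729768/625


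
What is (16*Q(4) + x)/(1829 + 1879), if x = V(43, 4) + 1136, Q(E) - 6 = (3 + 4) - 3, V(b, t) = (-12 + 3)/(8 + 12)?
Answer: 2879/8240 ≈ 0.34939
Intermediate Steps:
V(b, t) = -9/20
Q(E) = 10 (Q(E) = 6 + ((3 + 4) - 3) = 6 + (7 - 3) = 6 + 4 = 10)
x = 22711/20 (x = -9/20 + 1136 = 22711/20 ≈ 1135.6)
(16*Q(4) + x)/(1829 + 1879) = (16*10 + 22711/20)/(1829 + 1879) = (160 + 22711/20)/3708 = (25911/20)*(1/3708) = 2879/8240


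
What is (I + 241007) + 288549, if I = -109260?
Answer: 420296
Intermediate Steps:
(I + 241007) + 288549 = (-109260 + 241007) + 288549 = 131747 + 288549 = 420296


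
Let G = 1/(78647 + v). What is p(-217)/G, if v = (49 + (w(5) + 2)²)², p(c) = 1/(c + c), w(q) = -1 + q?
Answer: -42936/217 ≈ -197.86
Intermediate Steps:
p(c) = 1/(2*c)
v = 7225 (v = (49 + ((-1 + 5) + 2)²)² = (49 + (4 + 2)²)² = (49 + 6²)² = (49 + 36)² = 85² = 7225)
G = 1/85872 (G = 1/(78647 + 7225) = 1/85872 ≈ 1.1645e-5)
p(-217)/G = ((½)/(-217))/(1/85872) = ((½)*(-1/217))*85872 = -1/434*85872 = -42936/217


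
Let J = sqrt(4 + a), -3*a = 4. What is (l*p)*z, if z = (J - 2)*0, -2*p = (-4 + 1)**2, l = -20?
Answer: 0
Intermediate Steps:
a = -4/3 (a = -1/3*4 = -4/3 ≈ -1.3333)
J = 2*sqrt(6)/3 (J = sqrt(4 - 4/3) = sqrt(8/3) = 2*sqrt(6)/3 ≈ 1.6330)
p = -9/2 (p = -(-4 + 1)**2/2 = -1/2*(-3)**2 = -1/2*9 = -9/2 ≈ -4.5000)
z = 0 (z = (2*sqrt(6)/3 - 2)*0 = (-2 + 2*sqrt(6)/3)*0 = 0)
(l*p)*z = -20*(-9/2)*0 = 90*0 = 0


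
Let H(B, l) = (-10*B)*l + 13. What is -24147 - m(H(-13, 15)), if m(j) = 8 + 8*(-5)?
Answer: -24115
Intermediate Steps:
H(B, l) = 13 - 10*B*l (H(B, l) = -10*B*l + 13 = 13 - 10*B*l)
m(j) = -32 (m(j) = 8 - 40 = -32)
-24147 - m(H(-13, 15)) = -24147 - 1*(-32) = -24147 + 32 = -24115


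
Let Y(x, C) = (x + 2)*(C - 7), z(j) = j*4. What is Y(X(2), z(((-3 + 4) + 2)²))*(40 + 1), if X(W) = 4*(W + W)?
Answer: 21402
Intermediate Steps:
z(j) = 4*j
X(W) = 8*W (X(W) = 4*(2*W) = 8*W)
Y(x, C) = (-7 + C)*(2 + x) (Y(x, C) = (2 + x)*(-7 + C) = (-7 + C)*(2 + x))
Y(X(2), z(((-3 + 4) + 2)²))*(40 + 1) = (-14 - 56*2 + 2*(4*((-3 + 4) + 2)²) + (4*((-3 + 4) + 2)²)*(8*2))*(40 + 1) = (-14 - 7*16 + 2*(4*(1 + 2)²) + (4*(1 + 2)²)*16)*41 = (-14 - 112 + 2*(4*3²) + (4*3²)*16)*41 = (-14 - 112 + 2*(4*9) + (4*9)*16)*41 = (-14 - 112 + 2*36 + 36*16)*41 = (-14 - 112 + 72 + 576)*41 = 522*41 = 21402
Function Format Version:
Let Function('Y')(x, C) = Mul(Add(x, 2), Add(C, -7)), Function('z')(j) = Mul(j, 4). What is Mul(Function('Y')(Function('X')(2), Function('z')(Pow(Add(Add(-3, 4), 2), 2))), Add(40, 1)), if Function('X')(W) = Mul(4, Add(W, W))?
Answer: 21402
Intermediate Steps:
Function('z')(j) = Mul(4, j)
Function('X')(W) = Mul(8, W) (Function('X')(W) = Mul(4, Mul(2, W)) = Mul(8, W))
Function('Y')(x, C) = Mul(Add(-7, C), Add(2, x)) (Function('Y')(x, C) = Mul(Add(2, x), Add(-7, C)) = Mul(Add(-7, C), Add(2, x)))
Mul(Function('Y')(Function('X')(2), Function('z')(Pow(Add(Add(-3, 4), 2), 2))), Add(40, 1)) = Mul(Add(-14, Mul(-7, Mul(8, 2)), Mul(2, Mul(4, Pow(Add(Add(-3, 4), 2), 2))), Mul(Mul(4, Pow(Add(Add(-3, 4), 2), 2)), Mul(8, 2))), Add(40, 1)) = Mul(Add(-14, Mul(-7, 16), Mul(2, Mul(4, Pow(Add(1, 2), 2))), Mul(Mul(4, Pow(Add(1, 2), 2)), 16)), 41) = Mul(Add(-14, -112, Mul(2, Mul(4, Pow(3, 2))), Mul(Mul(4, Pow(3, 2)), 16)), 41) = Mul(Add(-14, -112, Mul(2, Mul(4, 9)), Mul(Mul(4, 9), 16)), 41) = Mul(Add(-14, -112, Mul(2, 36), Mul(36, 16)), 41) = Mul(Add(-14, -112, 72, 576), 41) = Mul(522, 41) = 21402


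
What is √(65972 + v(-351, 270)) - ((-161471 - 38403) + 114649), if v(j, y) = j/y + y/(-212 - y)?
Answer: 85225 + √383161169170/2410 ≈ 85482.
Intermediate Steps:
√(65972 + v(-351, 270)) - ((-161471 - 38403) + 114649) = √(65972 + (-1*270² + 212*(-351) - 351*270)/(270*(212 + 270))) - ((-161471 - 38403) + 114649) = √(65972 + (1/270)*(-1*72900 - 74412 - 94770)/482) - (-199874 + 114649) = √(65972 + (1/270)*(1/482)*(-72900 - 74412 - 94770)) - 1*(-85225) = √(65972 + (1/270)*(1/482)*(-242082)) + 85225 = √(65972 - 4483/2410) + 85225 = √(158988037/2410) + 85225 = √383161169170/2410 + 85225 = 85225 + √383161169170/2410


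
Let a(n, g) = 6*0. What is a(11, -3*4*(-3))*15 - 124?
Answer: -124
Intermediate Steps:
a(n, g) = 0
a(11, -3*4*(-3))*15 - 124 = 0*15 - 124 = 0 - 124 = -124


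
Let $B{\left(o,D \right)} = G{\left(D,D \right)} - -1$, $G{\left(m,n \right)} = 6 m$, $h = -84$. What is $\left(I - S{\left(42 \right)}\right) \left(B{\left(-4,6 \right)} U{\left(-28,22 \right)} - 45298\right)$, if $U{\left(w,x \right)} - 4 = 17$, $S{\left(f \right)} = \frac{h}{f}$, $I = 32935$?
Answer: $-1466388177$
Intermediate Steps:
$S{\left(f \right)} = - \frac{84}{f}$
$B{\left(o,D \right)} = 1 + 6 D$ ($B{\left(o,D \right)} = 6 D - -1 = 6 D + 1 = 1 + 6 D$)
$U{\left(w,x \right)} = 21$ ($U{\left(w,x \right)} = 4 + 17 = 21$)
$\left(I - S{\left(42 \right)}\right) \left(B{\left(-4,6 \right)} U{\left(-28,22 \right)} - 45298\right) = \left(32935 - - \frac{84}{42}\right) \left(\left(1 + 6 \cdot 6\right) 21 - 45298\right) = \left(32935 - \left(-84\right) \frac{1}{42}\right) \left(\left(1 + 36\right) 21 - 45298\right) = \left(32935 - -2\right) \left(37 \cdot 21 - 45298\right) = \left(32935 + 2\right) \left(777 - 45298\right) = 32937 \left(-44521\right) = -1466388177$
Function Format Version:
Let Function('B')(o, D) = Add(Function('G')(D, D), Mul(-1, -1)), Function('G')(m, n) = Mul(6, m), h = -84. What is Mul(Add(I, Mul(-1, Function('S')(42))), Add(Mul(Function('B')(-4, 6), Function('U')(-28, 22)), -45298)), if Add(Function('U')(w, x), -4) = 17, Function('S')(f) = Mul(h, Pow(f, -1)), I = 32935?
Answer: -1466388177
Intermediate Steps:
Function('S')(f) = Mul(-84, Pow(f, -1))
Function('B')(o, D) = Add(1, Mul(6, D)) (Function('B')(o, D) = Add(Mul(6, D), Mul(-1, -1)) = Add(Mul(6, D), 1) = Add(1, Mul(6, D)))
Function('U')(w, x) = 21 (Function('U')(w, x) = Add(4, 17) = 21)
Mul(Add(I, Mul(-1, Function('S')(42))), Add(Mul(Function('B')(-4, 6), Function('U')(-28, 22)), -45298)) = Mul(Add(32935, Mul(-1, Mul(-84, Pow(42, -1)))), Add(Mul(Add(1, Mul(6, 6)), 21), -45298)) = Mul(Add(32935, Mul(-1, Mul(-84, Rational(1, 42)))), Add(Mul(Add(1, 36), 21), -45298)) = Mul(Add(32935, Mul(-1, -2)), Add(Mul(37, 21), -45298)) = Mul(Add(32935, 2), Add(777, -45298)) = Mul(32937, -44521) = -1466388177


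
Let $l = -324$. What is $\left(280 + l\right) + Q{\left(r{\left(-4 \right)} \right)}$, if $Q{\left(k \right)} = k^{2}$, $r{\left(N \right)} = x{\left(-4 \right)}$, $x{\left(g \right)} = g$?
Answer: $-28$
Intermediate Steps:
$r{\left(N \right)} = -4$
$\left(280 + l\right) + Q{\left(r{\left(-4 \right)} \right)} = \left(280 - 324\right) + \left(-4\right)^{2} = -44 + 16 = -28$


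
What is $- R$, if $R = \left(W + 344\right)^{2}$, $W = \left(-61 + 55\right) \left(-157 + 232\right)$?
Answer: $-11236$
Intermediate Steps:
$W = -450$ ($W = \left(-6\right) 75 = -450$)
$R = 11236$ ($R = \left(-450 + 344\right)^{2} = \left(-106\right)^{2} = 11236$)
$- R = \left(-1\right) 11236 = -11236$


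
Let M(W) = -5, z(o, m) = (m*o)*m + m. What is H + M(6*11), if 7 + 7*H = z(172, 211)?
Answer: 7657781/7 ≈ 1.0940e+6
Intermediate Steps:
z(o, m) = m + o*m² (z(o, m) = o*m² + m = m + o*m²)
H = 7657816/7 (H = -1 + (211*(1 + 211*172))/7 = -1 + (211*(1 + 36292))/7 = -1 + (211*36293)/7 = -1 + (⅐)*7657823 = -1 + 7657823/7 = 7657816/7 ≈ 1.0940e+6)
H + M(6*11) = 7657816/7 - 5 = 7657781/7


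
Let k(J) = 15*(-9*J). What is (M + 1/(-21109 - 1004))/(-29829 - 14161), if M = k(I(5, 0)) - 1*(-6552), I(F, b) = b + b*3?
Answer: -28976875/194550174 ≈ -0.14894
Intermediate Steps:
I(F, b) = 4*b (I(F, b) = b + 3*b = 4*b)
k(J) = -135*J
M = 6552 (M = -540*0 - 1*(-6552) = -135*0 + 6552 = 0 + 6552 = 6552)
(M + 1/(-21109 - 1004))/(-29829 - 14161) = (6552 + 1/(-21109 - 1004))/(-29829 - 14161) = (6552 + 1/(-22113))/(-43990) = (6552 - 1/22113)*(-1/43990) = (144884375/22113)*(-1/43990) = -28976875/194550174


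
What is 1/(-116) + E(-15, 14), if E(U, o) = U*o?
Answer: -24361/116 ≈ -210.01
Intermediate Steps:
1/(-116) + E(-15, 14) = 1/(-116) - 15*14 = -1/116 - 210 = -24361/116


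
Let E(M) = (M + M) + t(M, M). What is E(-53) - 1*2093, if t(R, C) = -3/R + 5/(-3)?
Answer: -349897/159 ≈ -2200.6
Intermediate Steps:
t(R, C) = -5/3 - 3/R (t(R, C) = -3/R + 5*(-1/3) = -3/R - 5/3 = -5/3 - 3/R)
E(M) = -5/3 - 3/M + 2*M (E(M) = (M + M) + (-5/3 - 3/M) = 2*M + (-5/3 - 3/M) = -5/3 - 3/M + 2*M)
E(-53) - 1*2093 = (-5/3 - 3/(-53) + 2*(-53)) - 1*2093 = (-5/3 - 3*(-1/53) - 106) - 2093 = (-5/3 + 3/53 - 106) - 2093 = -17110/159 - 2093 = -349897/159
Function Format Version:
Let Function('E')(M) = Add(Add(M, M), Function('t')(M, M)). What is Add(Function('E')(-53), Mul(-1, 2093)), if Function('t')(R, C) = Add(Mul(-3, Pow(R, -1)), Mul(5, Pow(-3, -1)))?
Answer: Rational(-349897, 159) ≈ -2200.6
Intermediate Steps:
Function('t')(R, C) = Add(Rational(-5, 3), Mul(-3, Pow(R, -1))) (Function('t')(R, C) = Add(Mul(-3, Pow(R, -1)), Mul(5, Rational(-1, 3))) = Add(Mul(-3, Pow(R, -1)), Rational(-5, 3)) = Add(Rational(-5, 3), Mul(-3, Pow(R, -1))))
Function('E')(M) = Add(Rational(-5, 3), Mul(-3, Pow(M, -1)), Mul(2, M)) (Function('E')(M) = Add(Add(M, M), Add(Rational(-5, 3), Mul(-3, Pow(M, -1)))) = Add(Mul(2, M), Add(Rational(-5, 3), Mul(-3, Pow(M, -1)))) = Add(Rational(-5, 3), Mul(-3, Pow(M, -1)), Mul(2, M)))
Add(Function('E')(-53), Mul(-1, 2093)) = Add(Add(Rational(-5, 3), Mul(-3, Pow(-53, -1)), Mul(2, -53)), Mul(-1, 2093)) = Add(Add(Rational(-5, 3), Mul(-3, Rational(-1, 53)), -106), -2093) = Add(Add(Rational(-5, 3), Rational(3, 53), -106), -2093) = Add(Rational(-17110, 159), -2093) = Rational(-349897, 159)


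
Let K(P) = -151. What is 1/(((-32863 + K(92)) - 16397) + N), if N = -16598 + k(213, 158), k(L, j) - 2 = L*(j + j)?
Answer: 1/1301 ≈ 0.00076864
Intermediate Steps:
k(L, j) = 2 + 2*L*j (k(L, j) = 2 + L*(j + j) = 2 + L*(2*j) = 2 + 2*L*j)
N = 50712 (N = -16598 + (2 + 2*213*158) = -16598 + (2 + 67308) = -16598 + 67310 = 50712)
1/(((-32863 + K(92)) - 16397) + N) = 1/(((-32863 - 151) - 16397) + 50712) = 1/((-33014 - 16397) + 50712) = 1/(-49411 + 50712) = 1/1301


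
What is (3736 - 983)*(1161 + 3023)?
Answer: 11518552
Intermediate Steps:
(3736 - 983)*(1161 + 3023) = 2753*4184 = 11518552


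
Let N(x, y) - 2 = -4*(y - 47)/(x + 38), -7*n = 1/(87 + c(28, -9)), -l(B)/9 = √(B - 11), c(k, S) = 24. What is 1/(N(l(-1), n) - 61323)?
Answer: -5589941594979/342764279431503679 - 127692180*I*√3/342764279431503679 ≈ -1.6308e-5 - 6.4525e-10*I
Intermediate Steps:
l(B) = -9*√(-11 + B) (l(B) = -9*√(B - 11) = -9*√(-11 + B))
n = -1/777 (n = -1/(7*(87 + 24)) = -⅐/111 = -⅐*1/111 = -1/777 ≈ -0.0012870)
N(x, y) = 2 - 4*(-47 + y)/(38 + x) (N(x, y) = 2 - 4*(y - 47)/(x + 38) = 2 - 4*(-47 + y)/(38 + x))
1/(N(l(-1), n) - 61323) = 1/(2*(132 - 9*√(-11 - 1) - 2*(-1/777))/(38 - 9*√(-11 - 1)) - 61323) = 1/(2*(132 - 18*I*√3 + 2/777)/(38 - 18*I*√3) - 61323) = 1/(2*(102566/777 - 18*I*√3)/(38 - 18*I*√3) - 61323) = 1/(-61323 + 2*(102566/777 - 18*I*√3)/(38 - 18*I*√3))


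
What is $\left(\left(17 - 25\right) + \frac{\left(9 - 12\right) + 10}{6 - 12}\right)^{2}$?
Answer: $\frac{3025}{36} \approx 84.028$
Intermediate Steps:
$\left(\left(17 - 25\right) + \frac{\left(9 - 12\right) + 10}{6 - 12}\right)^{2} = \left(-8 + \frac{\left(9 - 12\right) + 10}{-6}\right)^{2} = \left(-8 + \left(-3 + 10\right) \left(- \frac{1}{6}\right)\right)^{2} = \left(-8 + 7 \left(- \frac{1}{6}\right)\right)^{2} = \left(-8 - \frac{7}{6}\right)^{2} = \left(- \frac{55}{6}\right)^{2} = \frac{3025}{36}$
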